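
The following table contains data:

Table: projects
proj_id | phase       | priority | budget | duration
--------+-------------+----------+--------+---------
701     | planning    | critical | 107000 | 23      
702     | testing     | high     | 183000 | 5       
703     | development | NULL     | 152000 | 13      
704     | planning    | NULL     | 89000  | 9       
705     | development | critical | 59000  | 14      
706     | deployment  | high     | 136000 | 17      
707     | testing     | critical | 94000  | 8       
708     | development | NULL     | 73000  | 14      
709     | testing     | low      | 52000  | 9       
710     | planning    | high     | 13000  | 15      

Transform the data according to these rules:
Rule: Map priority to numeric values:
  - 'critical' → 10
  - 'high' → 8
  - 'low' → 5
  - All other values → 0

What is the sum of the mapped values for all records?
59

Step 1: Apply mapping to each record
Step 2: Count by status:
  'critical': 3 records × 10 = 30
  'high': 3 records × 8 = 24
  'low': 1 records × 5 = 5
Step 3: Sum all mapped values = 59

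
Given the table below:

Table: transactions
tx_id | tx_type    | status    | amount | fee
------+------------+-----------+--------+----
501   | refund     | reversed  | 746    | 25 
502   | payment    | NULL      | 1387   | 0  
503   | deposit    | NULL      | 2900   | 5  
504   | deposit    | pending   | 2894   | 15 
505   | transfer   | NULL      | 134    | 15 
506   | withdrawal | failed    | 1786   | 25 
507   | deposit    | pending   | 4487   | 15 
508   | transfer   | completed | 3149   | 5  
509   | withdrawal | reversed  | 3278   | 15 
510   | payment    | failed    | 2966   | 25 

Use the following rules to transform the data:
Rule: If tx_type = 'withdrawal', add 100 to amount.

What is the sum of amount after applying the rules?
23927

Step 1: Count records where tx_type = 'withdrawal': 2
Step 2: Total bonus added: 2 × 100 = 200
Step 3: Original sum of amount: 23727
Step 4: Final sum = 23727 + 200 = 23927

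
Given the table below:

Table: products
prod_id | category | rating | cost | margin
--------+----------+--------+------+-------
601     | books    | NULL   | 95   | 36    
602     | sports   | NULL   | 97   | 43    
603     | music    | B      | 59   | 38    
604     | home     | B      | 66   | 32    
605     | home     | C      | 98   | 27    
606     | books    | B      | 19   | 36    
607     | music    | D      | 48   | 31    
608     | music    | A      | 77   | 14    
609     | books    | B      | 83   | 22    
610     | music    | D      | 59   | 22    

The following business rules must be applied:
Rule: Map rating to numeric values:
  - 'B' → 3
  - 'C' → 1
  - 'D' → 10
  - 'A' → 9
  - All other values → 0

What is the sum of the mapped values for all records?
42

Step 1: Apply mapping to each record
Step 2: Count by status:
  'B': 4 records × 3 = 12
  'C': 1 records × 1 = 1
  'D': 2 records × 10 = 20
  'A': 1 records × 9 = 9
Step 3: Sum all mapped values = 42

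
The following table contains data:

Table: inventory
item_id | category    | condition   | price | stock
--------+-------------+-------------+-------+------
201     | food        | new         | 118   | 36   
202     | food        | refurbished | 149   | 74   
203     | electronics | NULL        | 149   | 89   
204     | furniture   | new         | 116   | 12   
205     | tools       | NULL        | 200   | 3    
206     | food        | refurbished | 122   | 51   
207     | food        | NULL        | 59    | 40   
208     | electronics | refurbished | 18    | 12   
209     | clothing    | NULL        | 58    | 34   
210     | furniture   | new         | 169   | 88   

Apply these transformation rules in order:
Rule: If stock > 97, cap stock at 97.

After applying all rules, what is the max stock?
89

Step 1: Original maximum stock = 89
Step 2: Check cap of 97 against maximum
Step 3: No records exceed the cap (max 89 <= cap 97), so no capping applies
Step 4: Maximum after transformation = 89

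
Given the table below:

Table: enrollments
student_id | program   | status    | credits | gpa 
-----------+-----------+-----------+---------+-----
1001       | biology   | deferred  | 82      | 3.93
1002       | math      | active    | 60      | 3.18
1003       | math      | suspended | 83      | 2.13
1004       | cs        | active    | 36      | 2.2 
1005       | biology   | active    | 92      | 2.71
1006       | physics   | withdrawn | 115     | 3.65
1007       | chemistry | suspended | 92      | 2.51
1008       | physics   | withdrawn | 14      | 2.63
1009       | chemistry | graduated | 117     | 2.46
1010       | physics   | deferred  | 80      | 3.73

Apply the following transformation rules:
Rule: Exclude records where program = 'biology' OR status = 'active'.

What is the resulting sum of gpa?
17.11

Step 1: Find records where program = 'biology' OR status = 'active'
Step 2: 4 records match, summing to 12.02
Step 3: Original sum: 29.13
Step 4: Remaining sum = 29.13 - 12.02 = 17.11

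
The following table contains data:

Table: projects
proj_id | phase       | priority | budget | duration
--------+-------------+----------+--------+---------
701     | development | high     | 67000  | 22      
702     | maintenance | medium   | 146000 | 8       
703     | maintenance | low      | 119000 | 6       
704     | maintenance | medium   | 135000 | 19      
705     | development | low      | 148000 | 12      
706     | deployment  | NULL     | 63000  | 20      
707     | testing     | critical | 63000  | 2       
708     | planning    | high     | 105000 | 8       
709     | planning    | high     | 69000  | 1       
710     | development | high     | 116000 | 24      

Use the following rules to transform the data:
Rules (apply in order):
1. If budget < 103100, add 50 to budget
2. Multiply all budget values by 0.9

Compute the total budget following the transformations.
928080.0

Step 1: Apply Rule 1 - Add 50 to records with budget < 103100
  - 4 records affected: 262000 + (4 × 50) = 262200
  - Unaffected records: 769000
  - Sum after Rule 1: 1031200
Step 2: Apply Rule 2 - Multiply all by 0.9
  - 1031200 × 0.9 = 928080.0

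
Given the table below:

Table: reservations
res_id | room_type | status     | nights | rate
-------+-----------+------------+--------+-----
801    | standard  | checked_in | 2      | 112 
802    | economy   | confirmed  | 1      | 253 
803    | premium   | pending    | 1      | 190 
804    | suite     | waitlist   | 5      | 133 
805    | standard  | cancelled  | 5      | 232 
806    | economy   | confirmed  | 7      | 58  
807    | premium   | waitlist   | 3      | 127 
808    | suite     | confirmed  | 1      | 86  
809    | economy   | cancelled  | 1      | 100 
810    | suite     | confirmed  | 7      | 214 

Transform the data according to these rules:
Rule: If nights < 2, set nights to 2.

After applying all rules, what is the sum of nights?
37

Step 1: 4 records have nights < 2
Step 2: These records originally summed to 4
Step 3: After setting to minimum: 4 × 2 = 8
Step 4: Unaffected records sum: 29
Step 5: Final sum = 8 + 29 = 37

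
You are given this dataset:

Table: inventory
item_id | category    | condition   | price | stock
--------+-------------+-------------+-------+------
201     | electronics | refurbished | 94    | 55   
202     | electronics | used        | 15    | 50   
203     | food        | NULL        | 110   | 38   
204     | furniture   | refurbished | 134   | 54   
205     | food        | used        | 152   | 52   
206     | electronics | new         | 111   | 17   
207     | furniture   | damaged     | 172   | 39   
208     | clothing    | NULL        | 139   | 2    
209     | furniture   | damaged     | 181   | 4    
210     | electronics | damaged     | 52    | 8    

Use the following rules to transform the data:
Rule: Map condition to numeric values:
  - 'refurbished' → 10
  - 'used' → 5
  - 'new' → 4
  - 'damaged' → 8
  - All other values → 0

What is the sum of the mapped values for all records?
58

Step 1: Apply mapping to each record
Step 2: Count by status:
  'refurbished': 2 records × 10 = 20
  'used': 2 records × 5 = 10
  'new': 1 records × 4 = 4
  'damaged': 3 records × 8 = 24
Step 3: Sum all mapped values = 58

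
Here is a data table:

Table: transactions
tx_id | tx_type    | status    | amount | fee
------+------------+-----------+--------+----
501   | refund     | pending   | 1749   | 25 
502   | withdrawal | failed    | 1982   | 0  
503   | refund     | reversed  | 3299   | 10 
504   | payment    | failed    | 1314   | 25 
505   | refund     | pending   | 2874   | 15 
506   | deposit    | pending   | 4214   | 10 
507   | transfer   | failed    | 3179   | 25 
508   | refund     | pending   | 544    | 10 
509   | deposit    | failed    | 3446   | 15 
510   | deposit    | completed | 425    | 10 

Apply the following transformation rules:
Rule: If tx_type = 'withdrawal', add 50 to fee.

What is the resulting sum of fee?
195

Step 1: Count records where tx_type = 'withdrawal': 1
Step 2: Total bonus added: 1 × 50 = 50
Step 3: Original sum of fee: 145
Step 4: Final sum = 145 + 50 = 195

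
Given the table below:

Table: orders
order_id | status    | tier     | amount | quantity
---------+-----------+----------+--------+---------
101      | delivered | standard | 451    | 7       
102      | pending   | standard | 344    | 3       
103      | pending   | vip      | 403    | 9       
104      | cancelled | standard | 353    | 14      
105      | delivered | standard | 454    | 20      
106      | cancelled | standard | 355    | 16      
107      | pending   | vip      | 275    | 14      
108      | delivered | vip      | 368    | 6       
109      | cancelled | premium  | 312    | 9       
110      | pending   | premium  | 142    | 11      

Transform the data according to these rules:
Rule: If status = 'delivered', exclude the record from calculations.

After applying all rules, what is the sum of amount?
2184

Step 1: Identify records where status = 'delivered'
Step 2: The excluded records sum to 1273
Step 3: Original total amount = 3457
Step 4: Remaining total = 3457 - 1273 = 2184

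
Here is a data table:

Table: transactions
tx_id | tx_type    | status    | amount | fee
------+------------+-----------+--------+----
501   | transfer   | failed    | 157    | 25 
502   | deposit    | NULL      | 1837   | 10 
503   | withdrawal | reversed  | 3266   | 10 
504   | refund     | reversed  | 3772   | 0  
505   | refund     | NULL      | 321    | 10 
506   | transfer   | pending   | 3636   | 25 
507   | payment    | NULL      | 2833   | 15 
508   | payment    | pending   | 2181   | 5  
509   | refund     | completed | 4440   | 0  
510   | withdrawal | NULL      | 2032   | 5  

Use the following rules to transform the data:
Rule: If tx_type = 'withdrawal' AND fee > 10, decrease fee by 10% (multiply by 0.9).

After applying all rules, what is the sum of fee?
105

Step 1: Find records where tx_type = 'withdrawal' AND fee > 10
Step 2: 0 records match, summing to 0
Step 3: After multiplier: 0 × 0.9 = 0.0
Step 4: Unaffected records sum: 105
Step 5: Final sum = 0.0 + 105 = 105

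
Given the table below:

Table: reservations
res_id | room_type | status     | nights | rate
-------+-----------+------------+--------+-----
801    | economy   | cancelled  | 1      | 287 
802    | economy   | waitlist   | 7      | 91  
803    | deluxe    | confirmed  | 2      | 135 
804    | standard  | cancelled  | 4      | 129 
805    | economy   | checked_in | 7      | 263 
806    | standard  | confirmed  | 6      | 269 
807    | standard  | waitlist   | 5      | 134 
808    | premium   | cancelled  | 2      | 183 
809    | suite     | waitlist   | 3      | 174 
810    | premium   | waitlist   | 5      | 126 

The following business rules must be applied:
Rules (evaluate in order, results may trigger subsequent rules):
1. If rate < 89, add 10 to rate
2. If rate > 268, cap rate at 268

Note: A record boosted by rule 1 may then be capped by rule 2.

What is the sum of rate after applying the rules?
1771

Step 1: Apply rule 1 to records with rate < 89
  - 0 records get bonus of 10
  - Of these, 0 records then exceed 268 and get capped
Step 2: Apply rule 2 to records with rate > 268
  - 2 records (original) are capped
Step 3: Calculate final sum = 1771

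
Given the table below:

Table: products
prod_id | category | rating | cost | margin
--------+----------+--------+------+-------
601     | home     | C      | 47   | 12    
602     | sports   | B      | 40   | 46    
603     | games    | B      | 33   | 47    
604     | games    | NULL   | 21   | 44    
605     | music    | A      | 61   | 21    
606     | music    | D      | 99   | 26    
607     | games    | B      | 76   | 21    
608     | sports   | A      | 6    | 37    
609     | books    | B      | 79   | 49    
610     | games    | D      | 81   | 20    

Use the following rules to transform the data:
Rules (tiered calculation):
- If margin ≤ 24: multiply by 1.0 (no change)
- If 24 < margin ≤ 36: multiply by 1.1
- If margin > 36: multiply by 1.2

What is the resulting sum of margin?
370.2

Step 1: Tier 1 (margin ≤ 24): 4 records, sum = 74 × 1.0 = 74.0
Step 2: Tier 2 (24 < margin ≤ 36): 1 records, sum = 26 × 1.1 = 28.6
Step 3: Tier 3 (margin > 36): 5 records, sum = 223 × 1.2 = 267.6
Step 4: Final sum = 74.0 + 28.6 + 267.6 = 370.2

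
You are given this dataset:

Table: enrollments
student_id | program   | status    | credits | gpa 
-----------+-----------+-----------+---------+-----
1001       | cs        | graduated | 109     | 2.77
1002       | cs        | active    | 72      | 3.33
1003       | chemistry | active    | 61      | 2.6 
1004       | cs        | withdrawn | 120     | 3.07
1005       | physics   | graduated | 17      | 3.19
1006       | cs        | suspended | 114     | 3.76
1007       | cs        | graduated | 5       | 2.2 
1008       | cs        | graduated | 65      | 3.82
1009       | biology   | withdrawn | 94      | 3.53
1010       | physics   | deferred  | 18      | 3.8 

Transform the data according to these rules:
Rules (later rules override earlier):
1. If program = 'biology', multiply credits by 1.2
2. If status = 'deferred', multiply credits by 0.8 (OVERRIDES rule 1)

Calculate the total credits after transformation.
690.2

Step 1: Rule 2 takes priority for records with status = 'deferred'
  - 1 records: 18 × 0.8 = 14.4
Step 2: Rule 1 applies to remaining records with program = 'biology'
  - 1 records: 94 × 1.2 = 112.8
Step 3: Other records unchanged: 563
Step 4: Final sum = 14.4 + 112.8 + 563 = 690.2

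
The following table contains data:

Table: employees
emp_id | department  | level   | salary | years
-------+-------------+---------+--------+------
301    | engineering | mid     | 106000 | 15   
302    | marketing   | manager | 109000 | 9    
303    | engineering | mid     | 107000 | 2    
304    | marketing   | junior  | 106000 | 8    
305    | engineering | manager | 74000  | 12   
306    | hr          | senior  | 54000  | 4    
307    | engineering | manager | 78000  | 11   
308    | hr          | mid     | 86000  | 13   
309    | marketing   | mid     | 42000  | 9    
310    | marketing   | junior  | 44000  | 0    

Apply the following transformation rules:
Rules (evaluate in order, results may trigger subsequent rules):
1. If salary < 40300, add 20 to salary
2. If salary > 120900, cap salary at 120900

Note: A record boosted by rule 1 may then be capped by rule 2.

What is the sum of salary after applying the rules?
806000

Step 1: Apply rule 1 to records with salary < 40300
  - 0 records get bonus of 20
  - Of these, 0 records then exceed 120900 and get capped
Step 2: Apply rule 2 to records with salary > 120900
  - 0 records (original) are capped
Step 3: Calculate final sum = 806000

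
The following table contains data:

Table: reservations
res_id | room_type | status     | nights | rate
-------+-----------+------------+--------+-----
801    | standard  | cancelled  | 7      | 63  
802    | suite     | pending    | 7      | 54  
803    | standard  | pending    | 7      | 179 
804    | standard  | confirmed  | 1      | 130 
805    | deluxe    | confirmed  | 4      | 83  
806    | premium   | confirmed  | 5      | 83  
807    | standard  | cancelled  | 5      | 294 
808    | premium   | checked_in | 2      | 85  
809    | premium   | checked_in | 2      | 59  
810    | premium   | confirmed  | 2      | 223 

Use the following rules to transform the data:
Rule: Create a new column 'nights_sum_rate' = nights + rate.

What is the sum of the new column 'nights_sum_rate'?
1295

Step 1: For each record, compute nights + rate
Example calculations:
  7 + 63 = 70
  7 + 54 = 61
  7 + 179 = 186
  ...
Step 2: Sum all derived values
Step 3: Total = 1295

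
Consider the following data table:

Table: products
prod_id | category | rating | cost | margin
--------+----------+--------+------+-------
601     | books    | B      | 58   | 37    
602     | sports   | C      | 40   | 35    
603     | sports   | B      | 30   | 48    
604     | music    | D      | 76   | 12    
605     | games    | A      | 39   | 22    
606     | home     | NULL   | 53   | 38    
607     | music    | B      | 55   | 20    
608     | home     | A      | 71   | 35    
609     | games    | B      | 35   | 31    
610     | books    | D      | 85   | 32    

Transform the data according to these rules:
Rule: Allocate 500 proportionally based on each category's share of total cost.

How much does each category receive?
books: 131.92, games: 68.27, home: 114.39, music: 120.85, sports: 64.58

Step 1: Calculate total cost = 542
Step 2: Calculate each category's proportion:
  books: 143/542 = 26.38% → 131.92
  games: 74/542 = 13.65% → 68.27
  home: 124/542 = 22.88% → 114.39
  music: 131/542 = 24.17% → 120.85
  sports: 70/542 = 12.92% → 64.58
Step 3: Verify: sum of allocations ≈ 500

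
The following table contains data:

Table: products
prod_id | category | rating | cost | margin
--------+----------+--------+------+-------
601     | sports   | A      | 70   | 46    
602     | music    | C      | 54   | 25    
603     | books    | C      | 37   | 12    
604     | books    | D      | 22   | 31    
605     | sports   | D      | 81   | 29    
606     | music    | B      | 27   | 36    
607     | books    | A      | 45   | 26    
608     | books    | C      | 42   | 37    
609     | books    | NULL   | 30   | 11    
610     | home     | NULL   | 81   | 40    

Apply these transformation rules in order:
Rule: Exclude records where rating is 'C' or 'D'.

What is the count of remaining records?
5

Step 1: Count records to exclude
  - 3 (C) + 2 (D) = 5 records
Step 2: Total records: 10
Step 3: Remaining = 10 - 5 = 5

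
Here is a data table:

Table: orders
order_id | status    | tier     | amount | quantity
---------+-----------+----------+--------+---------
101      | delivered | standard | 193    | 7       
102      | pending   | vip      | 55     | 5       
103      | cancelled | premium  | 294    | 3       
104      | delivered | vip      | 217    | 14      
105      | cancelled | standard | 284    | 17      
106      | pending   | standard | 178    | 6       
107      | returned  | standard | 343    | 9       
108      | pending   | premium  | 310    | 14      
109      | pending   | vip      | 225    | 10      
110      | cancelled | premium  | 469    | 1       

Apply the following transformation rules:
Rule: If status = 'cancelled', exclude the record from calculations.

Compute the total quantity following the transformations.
65

Step 1: Identify records where status = 'cancelled'
Step 2: The excluded records sum to 21
Step 3: Original total quantity = 86
Step 4: Remaining total = 86 - 21 = 65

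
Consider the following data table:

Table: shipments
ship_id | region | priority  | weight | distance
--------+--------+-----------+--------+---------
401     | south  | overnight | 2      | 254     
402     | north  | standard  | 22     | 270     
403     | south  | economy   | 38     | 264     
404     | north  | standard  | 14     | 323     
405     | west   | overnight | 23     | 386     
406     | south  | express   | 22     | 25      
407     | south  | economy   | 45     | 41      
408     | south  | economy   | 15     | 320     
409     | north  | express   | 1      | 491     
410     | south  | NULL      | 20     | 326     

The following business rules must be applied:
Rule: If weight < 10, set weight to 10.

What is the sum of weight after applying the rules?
219

Step 1: 2 records have weight < 10
Step 2: These records originally summed to 3
Step 3: After setting to minimum: 2 × 10 = 20
Step 4: Unaffected records sum: 199
Step 5: Final sum = 20 + 199 = 219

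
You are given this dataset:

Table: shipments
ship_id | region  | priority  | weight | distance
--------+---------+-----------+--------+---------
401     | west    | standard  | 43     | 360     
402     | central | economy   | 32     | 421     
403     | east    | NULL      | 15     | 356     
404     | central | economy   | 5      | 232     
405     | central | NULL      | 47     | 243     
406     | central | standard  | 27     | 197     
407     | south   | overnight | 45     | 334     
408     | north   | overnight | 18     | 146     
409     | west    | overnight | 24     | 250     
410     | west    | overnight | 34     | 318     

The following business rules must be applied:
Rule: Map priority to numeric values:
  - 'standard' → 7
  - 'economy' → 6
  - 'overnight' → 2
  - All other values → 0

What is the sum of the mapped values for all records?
34

Step 1: Apply mapping to each record
Step 2: Count by status:
  'standard': 2 records × 7 = 14
  'economy': 2 records × 6 = 12
  'overnight': 4 records × 2 = 8
Step 3: Sum all mapped values = 34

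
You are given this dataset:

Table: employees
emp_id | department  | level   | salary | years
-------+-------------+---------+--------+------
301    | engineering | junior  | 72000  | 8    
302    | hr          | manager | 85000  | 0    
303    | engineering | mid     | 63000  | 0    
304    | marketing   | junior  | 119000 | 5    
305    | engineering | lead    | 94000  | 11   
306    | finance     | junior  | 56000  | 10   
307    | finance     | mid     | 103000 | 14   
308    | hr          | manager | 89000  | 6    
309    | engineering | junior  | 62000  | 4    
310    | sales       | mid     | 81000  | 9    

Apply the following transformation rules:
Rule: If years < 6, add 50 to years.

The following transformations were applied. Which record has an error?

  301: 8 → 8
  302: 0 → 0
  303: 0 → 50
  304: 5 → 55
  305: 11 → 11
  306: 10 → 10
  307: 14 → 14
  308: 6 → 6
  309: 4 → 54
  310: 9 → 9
Record 302 has an error. The correct transformed value should be 50, not 0.

Step 1: Check each record against the rule
Step 2: Record 302 has years = 0
Step 3: Since 0 < 6, the bonus should have been applied
Step 4: Correct value = 50, but claimed value = 0
Conclusion: Record 302 has the error.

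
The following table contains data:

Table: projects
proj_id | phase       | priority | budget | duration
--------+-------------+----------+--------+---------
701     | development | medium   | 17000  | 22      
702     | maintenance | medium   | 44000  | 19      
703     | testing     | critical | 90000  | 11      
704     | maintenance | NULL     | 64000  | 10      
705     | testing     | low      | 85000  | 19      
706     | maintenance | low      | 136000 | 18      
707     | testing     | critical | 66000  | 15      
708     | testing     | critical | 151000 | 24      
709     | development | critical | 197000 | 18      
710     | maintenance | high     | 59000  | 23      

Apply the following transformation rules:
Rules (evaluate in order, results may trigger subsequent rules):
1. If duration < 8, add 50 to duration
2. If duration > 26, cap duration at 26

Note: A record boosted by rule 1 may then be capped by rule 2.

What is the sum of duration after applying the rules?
179

Step 1: Apply rule 1 to records with duration < 8
  - 0 records get bonus of 50
  - Of these, 0 records then exceed 26 and get capped
Step 2: Apply rule 2 to records with duration > 26
  - 0 records (original) are capped
Step 3: Calculate final sum = 179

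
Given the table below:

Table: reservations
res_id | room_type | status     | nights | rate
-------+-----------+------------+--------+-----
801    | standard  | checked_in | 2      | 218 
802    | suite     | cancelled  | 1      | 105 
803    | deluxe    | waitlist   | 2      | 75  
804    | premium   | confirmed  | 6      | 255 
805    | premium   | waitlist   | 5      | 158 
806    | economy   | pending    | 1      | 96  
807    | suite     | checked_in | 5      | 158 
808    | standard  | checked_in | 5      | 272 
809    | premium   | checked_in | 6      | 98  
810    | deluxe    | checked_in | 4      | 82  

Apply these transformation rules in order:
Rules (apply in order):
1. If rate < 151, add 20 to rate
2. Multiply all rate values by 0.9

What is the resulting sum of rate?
1455.3

Step 1: Apply Rule 1 - Add 20 to records with rate < 151
  - 5 records affected: 456 + (5 × 20) = 556
  - Unaffected records: 1061
  - Sum after Rule 1: 1617
Step 2: Apply Rule 2 - Multiply all by 0.9
  - 1617 × 0.9 = 1455.3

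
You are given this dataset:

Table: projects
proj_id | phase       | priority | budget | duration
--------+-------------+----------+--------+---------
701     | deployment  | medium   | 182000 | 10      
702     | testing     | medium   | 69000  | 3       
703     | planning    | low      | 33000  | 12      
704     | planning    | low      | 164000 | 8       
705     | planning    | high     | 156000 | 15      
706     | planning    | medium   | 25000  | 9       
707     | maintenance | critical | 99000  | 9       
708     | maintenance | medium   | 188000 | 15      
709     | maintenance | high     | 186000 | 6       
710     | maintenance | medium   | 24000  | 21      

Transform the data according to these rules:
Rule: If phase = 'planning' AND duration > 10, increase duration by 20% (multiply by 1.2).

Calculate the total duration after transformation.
113.4

Step 1: Find records where phase = 'planning' AND duration > 10
Step 2: 2 records match, summing to 27
Step 3: After multiplier: 27 × 1.2 = 32.4
Step 4: Unaffected records sum: 81
Step 5: Final sum = 32.4 + 81 = 113.4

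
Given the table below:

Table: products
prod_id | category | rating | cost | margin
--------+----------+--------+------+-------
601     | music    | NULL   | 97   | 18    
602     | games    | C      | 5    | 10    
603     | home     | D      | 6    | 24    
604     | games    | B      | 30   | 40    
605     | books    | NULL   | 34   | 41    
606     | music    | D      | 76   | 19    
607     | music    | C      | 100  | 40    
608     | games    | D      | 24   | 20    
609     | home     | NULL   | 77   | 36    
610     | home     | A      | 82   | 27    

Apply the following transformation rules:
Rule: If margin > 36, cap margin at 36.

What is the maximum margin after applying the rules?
36

Step 1: Original maximum margin = 41
Step 2: Apply cap at 36
Step 3: 3 records had margin > 36 and were capped
Step 4: Maximum after transformation = 36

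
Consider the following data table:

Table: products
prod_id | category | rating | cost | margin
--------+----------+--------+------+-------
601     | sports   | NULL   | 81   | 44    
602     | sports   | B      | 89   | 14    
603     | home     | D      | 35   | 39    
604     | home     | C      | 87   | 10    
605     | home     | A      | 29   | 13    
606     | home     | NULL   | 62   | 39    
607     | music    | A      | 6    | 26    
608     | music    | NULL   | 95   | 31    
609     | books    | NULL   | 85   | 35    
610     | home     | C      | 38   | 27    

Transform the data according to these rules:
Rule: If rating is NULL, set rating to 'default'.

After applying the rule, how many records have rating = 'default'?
4

Step 1: Count records where rating IS NULL
Step 2: Found 4 records with NULL rating
Step 3: These records will have rating set to 'default'
Step 4: Records already having rating = 'default': 0
Step 5: Answer: 4 + 0 = 4 records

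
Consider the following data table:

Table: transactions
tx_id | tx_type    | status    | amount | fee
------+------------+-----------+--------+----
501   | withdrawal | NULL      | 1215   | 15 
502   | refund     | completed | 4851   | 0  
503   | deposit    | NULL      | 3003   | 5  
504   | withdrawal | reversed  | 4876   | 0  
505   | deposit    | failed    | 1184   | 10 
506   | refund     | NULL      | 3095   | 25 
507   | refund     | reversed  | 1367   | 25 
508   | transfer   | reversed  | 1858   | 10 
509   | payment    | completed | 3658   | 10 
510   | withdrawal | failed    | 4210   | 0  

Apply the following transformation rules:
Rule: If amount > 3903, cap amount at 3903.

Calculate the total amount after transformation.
27089

Step 1: 3 records have amount > 3903
Step 2: These records originally summed to 13937
Step 3: After capping: 3 × 3903 = 11709
Step 4: Unaffected records sum: 15380
Step 5: Final sum = 11709 + 15380 = 27089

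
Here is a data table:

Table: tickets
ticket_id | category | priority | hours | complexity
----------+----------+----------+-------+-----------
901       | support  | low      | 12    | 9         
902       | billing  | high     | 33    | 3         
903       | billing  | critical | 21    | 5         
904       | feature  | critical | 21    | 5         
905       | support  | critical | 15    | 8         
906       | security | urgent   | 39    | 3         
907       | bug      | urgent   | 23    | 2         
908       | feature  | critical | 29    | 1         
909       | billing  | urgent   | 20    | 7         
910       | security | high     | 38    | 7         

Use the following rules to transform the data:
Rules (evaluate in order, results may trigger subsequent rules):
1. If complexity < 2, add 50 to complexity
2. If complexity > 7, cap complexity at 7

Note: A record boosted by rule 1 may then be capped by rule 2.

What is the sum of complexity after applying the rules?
53

Step 1: Apply rule 1 to records with complexity < 2
  - 1 records get bonus of 50
  - Of these, 1 records then exceed 7 and get capped
Step 2: Apply rule 2 to records with complexity > 7
  - 2 records (original) are capped
Step 3: Calculate final sum = 53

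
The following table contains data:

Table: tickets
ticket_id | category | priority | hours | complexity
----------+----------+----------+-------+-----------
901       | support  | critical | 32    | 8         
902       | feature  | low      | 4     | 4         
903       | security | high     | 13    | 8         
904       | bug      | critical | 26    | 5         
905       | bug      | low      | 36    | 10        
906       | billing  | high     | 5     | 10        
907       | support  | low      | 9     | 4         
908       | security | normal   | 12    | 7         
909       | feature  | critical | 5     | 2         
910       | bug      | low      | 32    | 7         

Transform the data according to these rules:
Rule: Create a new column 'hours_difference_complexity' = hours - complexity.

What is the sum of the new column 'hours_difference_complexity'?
109

Step 1: For each record, compute hours - complexity
Example calculations:
  32 - 8 = 24
  4 - 4 = 0
  13 - 8 = 5
  ...
Step 2: Sum all derived values
Step 3: Total = 109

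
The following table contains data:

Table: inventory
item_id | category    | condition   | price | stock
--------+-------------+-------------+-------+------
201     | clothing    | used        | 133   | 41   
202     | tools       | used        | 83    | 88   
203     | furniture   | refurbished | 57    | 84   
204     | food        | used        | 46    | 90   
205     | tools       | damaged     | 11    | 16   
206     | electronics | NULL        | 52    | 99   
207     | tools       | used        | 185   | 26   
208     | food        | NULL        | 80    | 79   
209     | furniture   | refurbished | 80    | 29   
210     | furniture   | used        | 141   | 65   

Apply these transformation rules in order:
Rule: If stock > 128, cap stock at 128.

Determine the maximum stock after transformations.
99

Step 1: Original maximum stock = 99
Step 2: Check cap of 128 against maximum
Step 3: No records exceed the cap (max 99 <= cap 128), so no capping applies
Step 4: Maximum after transformation = 99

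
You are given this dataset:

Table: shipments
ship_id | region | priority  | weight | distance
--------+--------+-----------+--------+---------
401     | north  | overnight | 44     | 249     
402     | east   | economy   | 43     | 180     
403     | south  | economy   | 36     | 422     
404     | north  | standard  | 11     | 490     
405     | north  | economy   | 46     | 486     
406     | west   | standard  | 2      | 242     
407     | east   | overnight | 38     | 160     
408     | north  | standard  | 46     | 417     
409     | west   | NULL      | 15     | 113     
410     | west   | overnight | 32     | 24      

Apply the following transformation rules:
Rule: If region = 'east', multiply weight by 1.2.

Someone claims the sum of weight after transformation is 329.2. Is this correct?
Yes, the result is correct.

Step 1: Calculate the correct sum after transformation
Step 2: Apply multiplier 1.2 to records where region = 'east'
Step 3: Correct result = 329.2
Step 4: Claimed result = 329.2
Step 5: 329.2 = 329.2 ✓
Conclusion: The claimed result is correct.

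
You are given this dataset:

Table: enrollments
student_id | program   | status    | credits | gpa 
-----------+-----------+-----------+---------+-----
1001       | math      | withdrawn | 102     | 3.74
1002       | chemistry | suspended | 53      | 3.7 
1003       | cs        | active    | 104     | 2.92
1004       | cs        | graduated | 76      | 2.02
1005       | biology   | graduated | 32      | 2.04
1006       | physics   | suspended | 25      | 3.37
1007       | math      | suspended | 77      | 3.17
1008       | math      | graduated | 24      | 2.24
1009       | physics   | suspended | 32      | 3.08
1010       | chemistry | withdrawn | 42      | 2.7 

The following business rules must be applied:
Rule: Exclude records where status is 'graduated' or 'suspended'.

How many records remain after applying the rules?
3

Step 1: Count records to exclude
  - 3 (graduated) + 4 (suspended) = 7 records
Step 2: Total records: 10
Step 3: Remaining = 10 - 7 = 3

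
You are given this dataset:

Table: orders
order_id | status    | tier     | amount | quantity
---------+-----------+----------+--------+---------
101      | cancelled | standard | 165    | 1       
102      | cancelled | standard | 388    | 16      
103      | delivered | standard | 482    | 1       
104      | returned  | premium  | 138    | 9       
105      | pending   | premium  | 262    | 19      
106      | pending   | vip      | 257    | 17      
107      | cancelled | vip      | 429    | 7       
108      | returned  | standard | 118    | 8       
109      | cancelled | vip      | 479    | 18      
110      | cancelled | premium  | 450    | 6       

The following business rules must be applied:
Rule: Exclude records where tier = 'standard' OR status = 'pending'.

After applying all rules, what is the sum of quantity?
40

Step 1: Find records where tier = 'standard' OR status = 'pending'
Step 2: 6 records match, summing to 62
Step 3: Original sum: 102
Step 4: Remaining sum = 102 - 62 = 40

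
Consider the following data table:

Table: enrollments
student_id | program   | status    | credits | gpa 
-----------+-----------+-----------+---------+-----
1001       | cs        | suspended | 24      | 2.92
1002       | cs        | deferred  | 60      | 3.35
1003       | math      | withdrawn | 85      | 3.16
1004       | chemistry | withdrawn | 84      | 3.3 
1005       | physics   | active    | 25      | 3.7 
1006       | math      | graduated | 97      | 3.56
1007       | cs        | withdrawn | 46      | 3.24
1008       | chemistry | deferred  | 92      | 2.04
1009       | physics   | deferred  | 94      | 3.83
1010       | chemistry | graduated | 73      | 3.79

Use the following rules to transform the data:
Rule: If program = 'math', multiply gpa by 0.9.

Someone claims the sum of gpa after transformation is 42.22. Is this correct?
No, the correct result is 32.22.

Step 1: Calculate the correct sum after transformation
Step 2: Apply multiplier 0.9 to records where program = 'math'
Step 3: Correct result = 32.22
Step 4: Claimed result = 42.22
Step 5: 32.22 ≠ 42.22
Conclusion: The claimed result is incorrect. The correct answer is 32.22.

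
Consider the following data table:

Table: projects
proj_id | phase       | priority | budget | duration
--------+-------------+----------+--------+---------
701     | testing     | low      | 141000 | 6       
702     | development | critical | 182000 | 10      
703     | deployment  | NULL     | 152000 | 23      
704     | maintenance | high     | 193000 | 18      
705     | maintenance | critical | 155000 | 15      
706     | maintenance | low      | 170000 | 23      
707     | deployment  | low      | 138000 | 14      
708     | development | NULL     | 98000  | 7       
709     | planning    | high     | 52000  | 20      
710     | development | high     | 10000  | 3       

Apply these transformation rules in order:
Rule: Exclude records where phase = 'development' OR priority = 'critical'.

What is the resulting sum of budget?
846000

Step 1: Find records where phase = 'development' OR priority = 'critical'
Step 2: 4 records match, summing to 445000
Step 3: Original sum: 1291000
Step 4: Remaining sum = 1291000 - 445000 = 846000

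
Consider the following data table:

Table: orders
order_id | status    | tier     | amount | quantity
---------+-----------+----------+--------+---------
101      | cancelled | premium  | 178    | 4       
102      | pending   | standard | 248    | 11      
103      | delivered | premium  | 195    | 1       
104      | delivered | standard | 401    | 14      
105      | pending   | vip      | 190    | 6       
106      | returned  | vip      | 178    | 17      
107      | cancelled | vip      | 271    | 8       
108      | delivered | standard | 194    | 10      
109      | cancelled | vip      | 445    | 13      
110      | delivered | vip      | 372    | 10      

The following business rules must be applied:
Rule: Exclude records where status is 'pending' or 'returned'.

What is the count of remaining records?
7

Step 1: Count records to exclude
  - 2 (pending) + 1 (returned) = 3 records
Step 2: Total records: 10
Step 3: Remaining = 10 - 3 = 7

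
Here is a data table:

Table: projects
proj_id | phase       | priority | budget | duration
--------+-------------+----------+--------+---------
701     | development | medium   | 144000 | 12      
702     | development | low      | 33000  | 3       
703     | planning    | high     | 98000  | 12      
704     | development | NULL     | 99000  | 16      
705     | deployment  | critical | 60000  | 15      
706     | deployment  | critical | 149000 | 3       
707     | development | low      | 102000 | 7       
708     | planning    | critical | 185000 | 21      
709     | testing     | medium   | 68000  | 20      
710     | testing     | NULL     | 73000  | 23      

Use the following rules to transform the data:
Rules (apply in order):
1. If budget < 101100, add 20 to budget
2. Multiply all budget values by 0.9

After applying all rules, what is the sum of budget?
910008.0

Step 1: Apply Rule 1 - Add 20 to records with budget < 101100
  - 6 records affected: 431000 + (6 × 20) = 431120
  - Unaffected records: 580000
  - Sum after Rule 1: 1011120
Step 2: Apply Rule 2 - Multiply all by 0.9
  - 1011120 × 0.9 = 910008.0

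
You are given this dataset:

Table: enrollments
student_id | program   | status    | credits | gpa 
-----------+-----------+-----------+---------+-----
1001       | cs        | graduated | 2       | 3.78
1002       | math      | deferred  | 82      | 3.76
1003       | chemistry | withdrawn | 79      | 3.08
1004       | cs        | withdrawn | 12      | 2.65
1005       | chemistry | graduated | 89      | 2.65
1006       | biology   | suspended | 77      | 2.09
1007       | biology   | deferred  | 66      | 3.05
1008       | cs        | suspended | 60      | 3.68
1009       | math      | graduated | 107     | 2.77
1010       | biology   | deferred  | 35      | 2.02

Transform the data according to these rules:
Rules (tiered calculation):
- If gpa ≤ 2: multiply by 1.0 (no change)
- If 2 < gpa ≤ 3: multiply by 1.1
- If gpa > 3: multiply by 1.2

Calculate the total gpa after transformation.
34.22

Step 1: Tier 1 (gpa ≤ 2): 0 records, sum = 0 × 1.0 = 0.0
Step 2: Tier 2 (2 < gpa ≤ 3): 5 records, sum = 12.18 × 1.1 = 13.4
Step 3: Tier 3 (gpa > 3): 5 records, sum = 17.35 × 1.2 = 20.82
Step 4: Final sum = 0.0 + 13.4 + 20.82 = 34.22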